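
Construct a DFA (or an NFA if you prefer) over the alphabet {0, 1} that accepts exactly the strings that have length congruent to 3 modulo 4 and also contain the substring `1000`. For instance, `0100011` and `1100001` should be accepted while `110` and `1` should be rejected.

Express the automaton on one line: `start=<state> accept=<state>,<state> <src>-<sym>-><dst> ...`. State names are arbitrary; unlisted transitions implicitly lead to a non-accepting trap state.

Handle the two conditions separately and then intersect. The first has 4 states tracking the input length modulo 4; the second has 5 states tracking whether and how much of `1000` has been seen. A product state is a pair (one from each), accepting exactly when both do.
20 states suffice.
          0    1  
>  q0     q1   q2 
   q1     q3   q4 
   q2     q5   q4 
   q3     q6   q7 
   q4     q8   q7 
   q5     q9   q7 
   q6     q0  q10 
   q7    q11  q10 
   q8    q12  q10 
   q9    q13  q10 
   q10   q14   q2 
   q11   q15   q2 
   q12   q16   q2 
   q13   q16  q16 
   q14   q17   q4 
   q15   q18   q4 
   q16   q18  q18 
   q17   q19   q7 
   q18   q19  q19 
 * q19   q13  q13 
(> = start, * = accepting)

start=q0 accept=q19 q0-0->q1 q0-1->q2 q1-0->q3 q1-1->q4 q2-0->q5 q2-1->q4 q3-0->q6 q3-1->q7 q4-0->q8 q4-1->q7 q5-0->q9 q5-1->q7 q6-0->q0 q6-1->q10 q7-0->q11 q7-1->q10 q8-0->q12 q8-1->q10 q9-0->q13 q9-1->q10 q10-0->q14 q10-1->q2 q11-0->q15 q11-1->q2 q12-0->q16 q12-1->q2 q13-0->q16 q13-1->q16 q14-0->q17 q14-1->q4 q15-0->q18 q15-1->q4 q16-0->q18 q16-1->q18 q17-0->q19 q17-1->q7 q18-0->q19 q18-1->q19 q19-0->q13 q19-1->q13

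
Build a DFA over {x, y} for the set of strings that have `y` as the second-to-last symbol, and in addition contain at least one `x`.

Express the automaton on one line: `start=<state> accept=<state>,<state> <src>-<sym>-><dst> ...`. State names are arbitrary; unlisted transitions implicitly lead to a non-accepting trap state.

Run two small machines in parallel and take their product. The first has 7 states tracking the last 2 symbols read; the second has 3 states tracking the count of `x`s, saturating at 2. A product state is a pair (one from each), accepting exactly when both do. Equivalent product states are then merged.
A 6-state machine:
        x   y  
>  S0   S1  S2 
   S1   S1  S3 
   S2   S4  S2 
   S3   S4  S5 
 * S4   S1  S3 
 * S5   S4  S5 
(> = start, * = accepting)

start=S0 accept=S4,S5 S0-x->S1 S0-y->S2 S1-x->S1 S1-y->S3 S2-x->S4 S2-y->S2 S3-x->S4 S3-y->S5 S4-x->S1 S4-y->S3 S5-x->S4 S5-y->S5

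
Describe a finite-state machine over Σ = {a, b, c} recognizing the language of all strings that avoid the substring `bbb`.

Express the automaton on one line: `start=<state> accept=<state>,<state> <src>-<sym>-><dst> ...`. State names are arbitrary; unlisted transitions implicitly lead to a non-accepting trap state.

Track partial matches of the forbidden pattern `bbb`. State s3 is a dead state reached once `bbb` has occurred; every other state accepts. s0 means no part of `bbb` is currently matched.
4 states suffice.
        a   b   c  
>* s0   s0  s1  s0 
 * s1   s0  s2  s0 
 * s2   s0  s3  s0 
   s3   s3  s3  s3 
(> = start, * = accepting)

start=s0 accept=s0,s1,s2 s0-a->s0 s0-b->s1 s0-c->s0 s1-a->s0 s1-b->s2 s1-c->s0 s2-a->s0 s2-b->s3 s2-c->s0 s3-a->s3 s3-b->s3 s3-c->s3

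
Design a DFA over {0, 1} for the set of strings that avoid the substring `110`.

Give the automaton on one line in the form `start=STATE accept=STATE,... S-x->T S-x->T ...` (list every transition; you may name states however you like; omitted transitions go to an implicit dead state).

start=s0 accept=s0,s1,s2 s0-0->s0 s0-1->s1 s1-0->s0 s1-1->s2 s2-0->s3 s2-1->s2 s3-0->s3 s3-1->s3

Track partial matches of the forbidden pattern `110`. State s3 is a dead state reached once `110` has occurred; every other state accepts. s0 means no part of `110` is currently matched.
        0   1  
>* s0   s0  s1 
 * s1   s0  s2 
 * s2   s3  s2 
   s3   s3  s3 
(> = start, * = accepting)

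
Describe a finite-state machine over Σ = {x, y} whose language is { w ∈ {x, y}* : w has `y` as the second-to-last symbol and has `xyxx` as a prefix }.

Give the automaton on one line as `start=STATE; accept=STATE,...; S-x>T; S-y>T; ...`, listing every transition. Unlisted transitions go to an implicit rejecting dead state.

Build one automaton per condition and run them in lockstep. The first has 7 states tracking the last 2 symbols read; the second has 6 states tracking whether the input so far still matches the prefix `xyxx`. A product state is a pair (one from each), accepting exactly when both do.
       x  y 
>  A   B  C 
   B   D  E 
   C   F  G 
   D   D  H 
   E   I  G 
   F   D  H 
   G   F  G 
   H   F  G 
   I   J  H 
   J   J  K 
   K   L  M 
 * L   J  K 
 * M   L  M 
(> = start, * = accepting)

start=A; accept=L,M; A-x>B; A-y>C; B-x>D; B-y>E; C-x>F; C-y>G; D-x>D; D-y>H; E-x>I; E-y>G; F-x>D; F-y>H; G-x>F; G-y>G; H-x>F; H-y>G; I-x>J; I-y>H; J-x>J; J-y>K; K-x>L; K-y>M; L-x>J; L-y>K; M-x>L; M-y>M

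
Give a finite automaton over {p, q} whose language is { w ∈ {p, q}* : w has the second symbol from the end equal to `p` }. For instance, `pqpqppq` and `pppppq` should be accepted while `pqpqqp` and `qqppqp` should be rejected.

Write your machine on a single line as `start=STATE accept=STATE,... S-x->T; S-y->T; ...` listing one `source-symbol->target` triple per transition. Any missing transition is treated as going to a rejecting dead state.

A DFA must remember the last 2 symbols (since which symbol is second-to-last isn't known until the input ends). Use one state per possible window of the last ≤2 symbols; accept from those whose window starts with `p`.
A 7-state machine:
       p  q 
>  A   B  C 
   B   D  E 
   C   F  G 
 * D   D  E 
 * E   F  G 
   F   D  E 
   G   F  G 
(> = start, * = accepting)

start=A; accept=D,E; A-p->B; A-q->C; B-p->D; B-q->E; C-p->F; C-q->G; D-p->D; D-q->E; E-p->F; E-q->G; F-p->D; F-q->E; G-p->F; G-q->G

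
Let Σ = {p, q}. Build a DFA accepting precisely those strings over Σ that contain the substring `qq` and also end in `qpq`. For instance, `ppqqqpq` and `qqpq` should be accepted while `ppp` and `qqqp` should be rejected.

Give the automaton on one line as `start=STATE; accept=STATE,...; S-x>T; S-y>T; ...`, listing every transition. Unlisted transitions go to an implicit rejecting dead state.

Build one automaton per condition and run them in lockstep. The first has 3 states tracking whether and how much of `qq` has been seen; the second has 4 states tracking how much of the suffix `qpq` has currently been matched. A product state is a pair (one from each), accepting exactly when both do.
8 states suffice.
       p  q 
>  A   A  B 
   B   C  D 
   C   A  E 
   D   F  D 
   E   C  D 
   F   G  H 
   G   G  D 
 * H   F  D 
(> = start, * = accepting)

start=A; accept=H; A-p>A; A-q>B; B-p>C; B-q>D; C-p>A; C-q>E; D-p>F; D-q>D; E-p>C; E-q>D; F-p>G; F-q>H; G-p>G; G-q>D; H-p>F; H-q>D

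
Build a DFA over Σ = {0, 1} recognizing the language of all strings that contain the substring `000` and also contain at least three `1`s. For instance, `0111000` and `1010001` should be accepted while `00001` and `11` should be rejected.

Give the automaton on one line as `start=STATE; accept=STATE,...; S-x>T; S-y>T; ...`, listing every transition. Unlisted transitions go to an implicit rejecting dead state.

start=S0; accept=S15; S0-0>S1; S0-1>S2; S1-0>S3; S1-1>S2; S2-0>S4; S2-1>S5; S3-0>S6; S3-1>S2; S4-0>S7; S4-1>S5; S5-0>S8; S5-1>S9; S6-0>S6; S6-1>S10; S7-0>S10; S7-1>S5; S8-0>S11; S8-1>S9; S9-0>S12; S9-1>S9; S10-0>S10; S10-1>S13; S11-0>S13; S11-1>S9; S12-0>S14; S12-1>S9; S13-0>S13; S13-1>S15; S14-0>S15; S14-1>S9; S15-0>S15; S15-1>S15

Run two small machines in parallel and take their product. One (4 states) tracks whether and how much of `000` has been seen; the other (5 states) tracks the count of `1`s, saturating at 4. Each combined state is a pair, one component from each; accept when both components accept. After merging equivalent states the machine shrinks.
          0    1  
>  S0     S1   S2 
   S1     S3   S2 
   S2     S4   S5 
   S3     S6   S2 
   S4     S7   S5 
   S5     S8   S9 
   S6     S6  S10 
   S7    S10   S5 
   S8    S11   S9 
   S9    S12   S9 
   S10   S10  S13 
   S11   S13   S9 
   S12   S14   S9 
   S13   S13  S15 
   S14   S15   S9 
 * S15   S15  S15 
(> = start, * = accepting)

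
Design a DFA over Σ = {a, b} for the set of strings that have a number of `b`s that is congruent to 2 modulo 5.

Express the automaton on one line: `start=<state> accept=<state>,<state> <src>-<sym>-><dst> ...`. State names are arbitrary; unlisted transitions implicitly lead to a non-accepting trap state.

start=q0 accept=q2 q0-a->q0 q0-b->q1 q1-a->q1 q1-b->q2 q2-a->q2 q2-b->q3 q3-a->q3 q3-b->q4 q4-a->q4 q4-b->q0

The only thing that matters is how many `b`s have appeared, reduced mod 5. Use one state per residue: q0 for 0, …, q4 for 4. Reading `b` moves to the next residue; anything else stays put. q2 is accepting.
5 states suffice.
        a   b  
>  q0   q0  q1 
   q1   q1  q2 
 * q2   q2  q3 
   q3   q3  q4 
   q4   q4  q0 
(> = start, * = accepting)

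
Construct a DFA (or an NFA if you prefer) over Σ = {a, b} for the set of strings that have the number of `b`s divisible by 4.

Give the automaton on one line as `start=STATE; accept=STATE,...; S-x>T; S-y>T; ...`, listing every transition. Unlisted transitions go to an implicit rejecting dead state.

Keep the running count of `b`s modulo 4: each `b` advances along the cycle S0 → S1 → S2 → S3 → S0 while other symbols loop. Accept at S0.
4 states suffice.
        a   b  
>* S0   S0  S1 
   S1   S1  S2 
   S2   S2  S3 
   S3   S3  S0 
(> = start, * = accepting)

start=S0; accept=S0; S0-a>S0; S0-b>S1; S1-a>S1; S1-b>S2; S2-a>S2; S2-b>S3; S3-a>S3; S3-b>S0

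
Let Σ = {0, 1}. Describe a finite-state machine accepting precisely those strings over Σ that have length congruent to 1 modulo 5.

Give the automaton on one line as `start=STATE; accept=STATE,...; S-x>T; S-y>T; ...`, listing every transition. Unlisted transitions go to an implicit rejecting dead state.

start=s0; accept=s1; s0-0>s1; s0-1>s1; s1-0>s2; s1-1>s2; s2-0>s3; s2-1>s3; s3-0>s4; s3-1>s4; s4-0>s0; s4-1>s0

Only the length mod 5 matters, so use a 5-cycle: from any state, every input symbol moves to the next state, wrapping s4 back to s0. Mark s1 accepting.
A 5-state machine:
        0   1  
>  s0   s1  s1 
 * s1   s2  s2 
   s2   s3  s3 
   s3   s4  s4 
   s4   s0  s0 
(> = start, * = accepting)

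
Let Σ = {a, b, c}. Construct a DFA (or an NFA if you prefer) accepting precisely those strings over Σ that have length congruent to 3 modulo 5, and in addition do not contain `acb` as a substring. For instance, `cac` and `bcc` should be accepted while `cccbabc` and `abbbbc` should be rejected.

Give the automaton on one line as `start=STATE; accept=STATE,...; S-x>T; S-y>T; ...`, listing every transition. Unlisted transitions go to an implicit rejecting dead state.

start=q0; accept=q6,q7,q8; q0-a>q1; q0-b>q2; q0-c>q2; q1-a>q3; q1-b>q4; q1-c>q5; q2-a>q3; q2-b>q4; q2-c>q4; q3-a>q6; q3-b>q7; q3-c>q8; q4-a>q6; q4-b>q7; q4-c>q7; q5-a>q6; q5-b>q9; q5-c>q7; q6-a>q10; q6-b>q11; q6-c>q12; q7-a>q10; q7-b>q11; q7-c>q11; q8-a>q10; q8-b>q9; q8-c>q11; q9-a>q9; q9-b>q9; q9-c>q9; q10-a>q13; q10-b>q0; q10-c>q14; q11-a>q13; q11-b>q0; q11-c>q0; q12-a>q13; q12-b>q9; q12-c>q0; q13-a>q1; q13-b>q2; q13-c>q15; q14-a>q1; q14-b>q9; q14-c>q2; q15-a>q3; q15-b>q9; q15-c>q4

Build one automaton per condition and run them in lockstep. One (5 states) tracks the input length modulo 5; the other (4 states) tracks partial matches of the forbidden pattern `acb`. Each combined state is a pair, one component from each; accept when both components accept. Equivalent product states are then merged.
          a    b    c  
>  q0     q1   q2   q2 
   q1     q3   q4   q5 
   q2     q3   q4   q4 
   q3     q6   q7   q8 
   q4     q6   q7   q7 
   q5     q6   q9   q7 
 * q6    q10  q11  q12 
 * q7    q10  q11  q11 
 * q8    q10   q9  q11 
   q9     q9   q9   q9 
   q10   q13   q0  q14 
   q11   q13   q0   q0 
   q12   q13   q9   q0 
   q13    q1   q2  q15 
   q14    q1   q9   q2 
   q15    q3   q9   q4 
(> = start, * = accepting)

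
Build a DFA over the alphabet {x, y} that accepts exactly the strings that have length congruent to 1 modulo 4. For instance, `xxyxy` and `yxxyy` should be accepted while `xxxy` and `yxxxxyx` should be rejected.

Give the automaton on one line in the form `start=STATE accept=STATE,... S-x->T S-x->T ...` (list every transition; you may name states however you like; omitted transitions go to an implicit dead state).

Count input length modulo 4: every symbol advances one step around the cycle q0 → q1 → q2 → q3 → q0. Accept at q1.
4 states suffice.
        x   y  
>  q0   q1  q1 
 * q1   q2  q2 
   q2   q3  q3 
   q3   q0  q0 
(> = start, * = accepting)

start=q0 accept=q1 q0-x->q1 q0-y->q1 q1-x->q2 q1-y->q2 q2-x->q3 q2-y->q3 q3-x->q0 q3-y->q0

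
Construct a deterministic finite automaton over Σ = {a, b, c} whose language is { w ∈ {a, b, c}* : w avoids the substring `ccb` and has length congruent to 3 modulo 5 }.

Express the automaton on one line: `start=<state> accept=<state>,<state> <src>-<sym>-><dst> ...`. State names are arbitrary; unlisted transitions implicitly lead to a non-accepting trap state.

start=q0 accept=q6,q7,q8 q0-a->q1 q0-b->q1 q0-c->q2 q1-a->q3 q1-b->q3 q1-c->q4 q2-a->q3 q2-b->q3 q2-c->q5 q3-a->q6 q3-b->q6 q3-c->q7 q4-a->q6 q4-b->q6 q4-c->q8 q5-a->q6 q5-b->q9 q5-c->q8 q6-a->q10 q6-b->q10 q6-c->q11 q7-a->q10 q7-b->q10 q7-c->q12 q8-a->q10 q8-b->q13 q8-c->q12 q9-a->q13 q9-b->q13 q9-c->q13 q10-a->q0 q10-b->q0 q10-c->q14 q11-a->q0 q11-b->q0 q11-c->q15 q12-a->q0 q12-b->q16 q12-c->q15 q13-a->q16 q13-b->q16 q13-c->q16 q14-a->q1 q14-b->q1 q14-c->q17 q15-a->q1 q15-b->q18 q15-c->q17 q16-a->q18 q16-b->q18 q16-c->q18 q17-a->q3 q17-b->q19 q17-c->q5 q18-a->q19 q18-b->q19 q18-c->q19 q19-a->q9 q19-b->q9 q19-c->q9

Run two small machines in parallel and take their product. The first has 4 states tracking partial matches of the forbidden pattern `ccb`; the second has 5 states tracking the input length modulo 5. A product state is a pair (one from each), accepting exactly when both do.
A 20-state machine:
          a    b    c  
>  q0     q1   q1   q2 
   q1     q3   q3   q4 
   q2     q3   q3   q5 
   q3     q6   q6   q7 
   q4     q6   q6   q8 
   q5     q6   q9   q8 
 * q6    q10  q10  q11 
 * q7    q10  q10  q12 
 * q8    q10  q13  q12 
   q9    q13  q13  q13 
   q10    q0   q0  q14 
   q11    q0   q0  q15 
   q12    q0  q16  q15 
   q13   q16  q16  q16 
   q14    q1   q1  q17 
   q15    q1  q18  q17 
   q16   q18  q18  q18 
   q17    q3  q19   q5 
   q18   q19  q19  q19 
   q19    q9   q9   q9 
(> = start, * = accepting)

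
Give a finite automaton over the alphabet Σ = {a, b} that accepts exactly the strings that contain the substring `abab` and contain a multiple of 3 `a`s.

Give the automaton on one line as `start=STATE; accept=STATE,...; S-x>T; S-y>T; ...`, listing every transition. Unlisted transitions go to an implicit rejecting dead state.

start=q0; accept=q13; q0-a>q1; q0-b>q0; q1-a>q2; q1-b>q3; q2-a>q4; q2-b>q5; q3-a>q6; q3-b>q7; q4-a>q1; q4-b>q8; q5-a>q9; q5-b>q10; q6-a>q4; q6-b>q11; q7-a>q2; q7-b>q7; q8-a>q12; q8-b>q0; q9-a>q1; q9-b>q13; q10-a>q4; q10-b>q10; q11-a>q13; q11-b>q11; q12-a>q2; q12-b>q14; q13-a>q14; q13-b>q13; q14-a>q11; q14-b>q14

Handle the two conditions separately and then intersect. One (5 states) tracks whether and how much of `abab` has been seen; the other (3 states) tracks the count of `a`s modulo 3. Each combined state is a pair, one component from each; accept when both components accept.
          a    b  
>  q0     q1   q0 
   q1     q2   q3 
   q2     q4   q5 
   q3     q6   q7 
   q4     q1   q8 
   q5     q9  q10 
   q6     q4  q11 
   q7     q2   q7 
   q8    q12   q0 
   q9     q1  q13 
   q10    q4  q10 
   q11   q13  q11 
   q12    q2  q14 
 * q13   q14  q13 
   q14   q11  q14 
(> = start, * = accepting)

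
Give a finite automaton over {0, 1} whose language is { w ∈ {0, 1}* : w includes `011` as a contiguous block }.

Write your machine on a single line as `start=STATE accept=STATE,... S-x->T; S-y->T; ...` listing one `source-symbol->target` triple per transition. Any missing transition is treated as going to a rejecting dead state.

Track how much of `011` has been matched so far: state s0 is no progress, s3 is the absorbing accept state reached once `011` has occurred. Intermediate states record partial matches; on a mismatch, fall back to the longest reusable overlap.
4 states suffice.
        0   1  
>  s0   s1  s0 
   s1   s1  s2 
   s2   s1  s3 
 * s3   s3  s3 
(> = start, * = accepting)

start=s0; accept=s3; s0-0->s1; s0-1->s0; s1-0->s1; s1-1->s2; s2-0->s1; s2-1->s3; s3-0->s3; s3-1->s3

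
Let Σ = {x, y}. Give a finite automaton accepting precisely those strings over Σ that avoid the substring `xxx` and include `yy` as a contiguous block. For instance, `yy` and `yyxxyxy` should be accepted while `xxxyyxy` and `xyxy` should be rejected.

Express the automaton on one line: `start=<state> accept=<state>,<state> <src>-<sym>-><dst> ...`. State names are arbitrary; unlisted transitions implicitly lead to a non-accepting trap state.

Build one automaton per condition and run them in lockstep. One (4 states) tracks partial matches of the forbidden pattern `xxx`; the other (3 states) tracks whether and how much of `yy` has been seen. Each combined state is a pair, one component from each; accept when both components accept.
10 states suffice.
       x  y 
>  A   B  C 
   B   D  C 
   C   B  E 
   D   F  C 
 * E   G  E 
   F   F  H 
 * G   I  E 
   H   F  J 
 * I   J  E 
   J   J  J 
(> = start, * = accepting)

start=A accept=E,G,I A-x->B A-y->C B-x->D B-y->C C-x->B C-y->E D-x->F D-y->C E-x->G E-y->E F-x->F F-y->H G-x->I G-y->E H-x->F H-y->J I-x->J I-y->E J-x->J J-y->J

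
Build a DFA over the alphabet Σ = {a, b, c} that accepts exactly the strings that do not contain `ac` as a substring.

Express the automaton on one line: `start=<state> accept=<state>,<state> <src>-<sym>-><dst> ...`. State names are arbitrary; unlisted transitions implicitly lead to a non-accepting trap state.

start=S0 accept=S0,S1 S0-a->S1 S0-b->S0 S0-c->S0 S1-a->S1 S1-b->S0 S1-c->S2 S2-a->S2 S2-b->S2 S2-c->S2

Track partial matches of the forbidden pattern `ac`. State S2 is a dead state reached once `ac` has occurred; every other state accepts. S0 means no part of `ac` is currently matched.
With 3 states:
        a   b   c  
>* S0   S1  S0  S0 
 * S1   S1  S0  S2 
   S2   S2  S2  S2 
(> = start, * = accepting)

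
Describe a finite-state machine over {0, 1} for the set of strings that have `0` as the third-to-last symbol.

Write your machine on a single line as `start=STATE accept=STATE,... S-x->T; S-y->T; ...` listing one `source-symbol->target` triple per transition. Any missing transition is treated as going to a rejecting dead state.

A DFA must remember the last 3 symbols (since which symbol is third-to-last isn't known until the input ends). Use one state per possible window of the last ≤3 symbols; accept from those whose window starts with `0`.
15 states suffice.
          0    1  
>  q0     q1   q2 
   q1     q3   q4 
   q2     q5   q6 
   q3     q7   q8 
   q4     q9  q10 
   q5    q11  q12 
   q6    q13  q14 
 * q7     q7   q8 
 * q8     q9  q10 
 * q9    q11  q12 
 * q10   q13  q14 
   q11    q7   q8 
   q12    q9  q10 
   q13   q11  q12 
   q14   q13  q14 
(> = start, * = accepting)

start=q0; accept=q7,q8,q9,q10; q0-0->q1; q0-1->q2; q1-0->q3; q1-1->q4; q2-0->q5; q2-1->q6; q3-0->q7; q3-1->q8; q4-0->q9; q4-1->q10; q5-0->q11; q5-1->q12; q6-0->q13; q6-1->q14; q7-0->q7; q7-1->q8; q8-0->q9; q8-1->q10; q9-0->q11; q9-1->q12; q10-0->q13; q10-1->q14; q11-0->q7; q11-1->q8; q12-0->q9; q12-1->q10; q13-0->q11; q13-1->q12; q14-0->q13; q14-1->q14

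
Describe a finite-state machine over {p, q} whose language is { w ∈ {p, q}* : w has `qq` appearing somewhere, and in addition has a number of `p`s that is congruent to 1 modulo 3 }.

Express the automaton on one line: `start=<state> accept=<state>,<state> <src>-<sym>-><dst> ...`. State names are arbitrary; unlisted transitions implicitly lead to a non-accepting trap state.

start=s0 accept=s7 s0-p->s1 s0-q->s2 s1-p->s3 s1-q->s4 s2-p->s1 s2-q->s5 s3-p->s0 s3-q->s6 s4-p->s3 s4-q->s7 s5-p->s7 s5-q->s5 s6-p->s0 s6-q->s8 s7-p->s8 s7-q->s7 s8-p->s5 s8-q->s8

Handle the two conditions separately and then intersect. One (3 states) tracks whether and how much of `qq` has been seen; the other (3 states) tracks the count of `p`s modulo 3. Each combined state is a pair, one component from each; accept when both components accept.
9 states suffice.
        p   q  
>  s0   s1  s2 
   s1   s3  s4 
   s2   s1  s5 
   s3   s0  s6 
   s4   s3  s7 
   s5   s7  s5 
   s6   s0  s8 
 * s7   s8  s7 
   s8   s5  s8 
(> = start, * = accepting)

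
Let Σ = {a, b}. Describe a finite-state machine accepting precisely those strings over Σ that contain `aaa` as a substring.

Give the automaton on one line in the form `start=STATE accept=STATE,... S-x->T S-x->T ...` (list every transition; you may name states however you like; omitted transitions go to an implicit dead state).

start=s0 accept=s3 s0-a->s1 s0-b->s0 s1-a->s2 s1-b->s0 s2-a->s3 s2-b->s0 s3-a->s3 s3-b->s3

States s0..s2 record the length of the longest prefix of `aaa` that matches the current input suffix. Reaching s3 means `aaa` has been seen, and we stay there forever. Accept from s3.
A 4-state machine:
        a   b  
>  s0   s1  s0 
   s1   s2  s0 
   s2   s3  s0 
 * s3   s3  s3 
(> = start, * = accepting)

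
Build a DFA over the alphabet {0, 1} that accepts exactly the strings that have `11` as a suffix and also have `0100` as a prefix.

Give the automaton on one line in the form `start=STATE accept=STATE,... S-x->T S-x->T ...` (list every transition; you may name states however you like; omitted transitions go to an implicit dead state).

Build one automaton per condition and run them in lockstep. The first has 3 states tracking how much of the suffix `11` has currently been matched; the second has 6 states tracking whether the input so far still matches the prefix `0100`. A product state is a pair (one from each), accepting exactly when both do. After merging equivalent states the machine shrinks.
8 states suffice.
        0   1  
>  s0   s1  s2 
   s1   s2  s3 
   s2   s2  s2 
   s3   s4  s2 
   s4   s5  s2 
   s5   s5  s6 
   s6   s5  s7 
 * s7   s5  s7 
(> = start, * = accepting)

start=s0 accept=s7 s0-0->s1 s0-1->s2 s1-0->s2 s1-1->s3 s2-0->s2 s2-1->s2 s3-0->s4 s3-1->s2 s4-0->s5 s4-1->s2 s5-0->s5 s5-1->s6 s6-0->s5 s6-1->s7 s7-0->s5 s7-1->s7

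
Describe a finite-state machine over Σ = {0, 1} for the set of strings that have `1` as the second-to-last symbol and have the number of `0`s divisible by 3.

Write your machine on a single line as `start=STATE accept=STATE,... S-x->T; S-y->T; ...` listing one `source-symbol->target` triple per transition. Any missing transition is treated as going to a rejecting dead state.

Handle the two conditions separately and then intersect. The first has 7 states tracking the last 2 symbols read; the second has 3 states tracking the count of `0`s modulo 3. A product state is a pair (one from each), accepting exactly when both do.
       0  1 
>  A   B  C 
   B   D  E 
   C   F  G 
   D   H  I 
   E   J  K 
   F   D  E 
 * G   F  G 
   H   L  M 
   I   N  O 
   J   H  I 
   K   J  K 
   L   D  E 
   M   F  G 
 * N   L  M 
   O   N  O 
(> = start, * = accepting)

start=A; accept=G,N; A-0->B; A-1->C; B-0->D; B-1->E; C-0->F; C-1->G; D-0->H; D-1->I; E-0->J; E-1->K; F-0->D; F-1->E; G-0->F; G-1->G; H-0->L; H-1->M; I-0->N; I-1->O; J-0->H; J-1->I; K-0->J; K-1->K; L-0->D; L-1->E; M-0->F; M-1->G; N-0->L; N-1->M; O-0->N; O-1->O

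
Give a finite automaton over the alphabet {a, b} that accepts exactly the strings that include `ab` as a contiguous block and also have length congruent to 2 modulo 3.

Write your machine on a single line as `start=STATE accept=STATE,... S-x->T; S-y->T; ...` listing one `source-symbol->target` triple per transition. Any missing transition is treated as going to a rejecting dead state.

Run two small machines in parallel and take their product. One (3 states) tracks whether and how much of `ab` has been seen; the other (3 states) tracks the input length modulo 3. Each combined state is a pair, one component from each; accept when both components accept.
        a   b  
>  S0   S1  S2 
   S1   S3  S4 
   S2   S3  S5 
   S3   S6  S7 
 * S4   S7  S7 
   S5   S6  S0 
   S6   S1  S8 
   S7   S8  S8 
   S8   S4  S4 
(> = start, * = accepting)

start=S0; accept=S4; S0-a->S1; S0-b->S2; S1-a->S3; S1-b->S4; S2-a->S3; S2-b->S5; S3-a->S6; S3-b->S7; S4-a->S7; S4-b->S7; S5-a->S6; S5-b->S0; S6-a->S1; S6-b->S8; S7-a->S8; S7-b->S8; S8-a->S4; S8-b->S4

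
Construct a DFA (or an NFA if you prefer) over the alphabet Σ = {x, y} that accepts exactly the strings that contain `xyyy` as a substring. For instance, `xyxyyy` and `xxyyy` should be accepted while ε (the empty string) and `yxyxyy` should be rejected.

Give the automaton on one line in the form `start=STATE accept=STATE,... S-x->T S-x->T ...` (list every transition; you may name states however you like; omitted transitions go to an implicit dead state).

start=q0 accept=q4 q0-x->q1 q0-y->q0 q1-x->q1 q1-y->q2 q2-x->q1 q2-y->q3 q3-x->q1 q3-y->q4 q4-x->q4 q4-y->q4

States q0..q3 record the length of the longest prefix of `xyyy` that matches the current input suffix. Reaching q4 means `xyyy` has been seen, and we stay there forever. Accept from q4.
With 5 states:
        x   y  
>  q0   q1  q0 
   q1   q1  q2 
   q2   q1  q3 
   q3   q1  q4 
 * q4   q4  q4 
(> = start, * = accepting)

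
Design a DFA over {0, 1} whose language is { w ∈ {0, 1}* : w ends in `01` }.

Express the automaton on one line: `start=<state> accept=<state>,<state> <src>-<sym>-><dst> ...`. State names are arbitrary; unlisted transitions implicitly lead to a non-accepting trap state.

Let each state record the length of the longest suffix of the input read so far that is also a prefix of `01`. q1 means the last symbol is `0`; q2 means the last 2 symbols are `01`. Accept only at q2, where the string currently ends in `01`.
        0   1  
>  q0   q1  q0 
   q1   q1  q2 
 * q2   q1  q0 
(> = start, * = accepting)

start=q0 accept=q2 q0-0->q1 q0-1->q0 q1-0->q1 q1-1->q2 q2-0->q1 q2-1->q0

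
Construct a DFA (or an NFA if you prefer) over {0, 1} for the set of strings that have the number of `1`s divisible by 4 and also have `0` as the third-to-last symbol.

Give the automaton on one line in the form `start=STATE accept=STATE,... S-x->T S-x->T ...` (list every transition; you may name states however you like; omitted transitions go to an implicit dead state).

start=s0 accept=s5,s10,s13,s14 s0-0->s1 s0-1->s2 s1-0->s3 s1-1->s2 s2-0->s2 s2-1->s4 s3-0->s5 s3-1->s2 s4-0->s6 s4-1->s7 s5-0->s5 s5-1->s2 s6-0->s6 s6-1->s8 s7-0->s9 s7-1->s0 s8-0->s9 s8-1->s10 s9-0->s11 s9-1->s12 s10-0->s1 s10-1->s2 s11-0->s11 s11-1->s13 s12-0->s14 s12-1->s2 s13-0->s14 s13-1->s2 s14-0->s3 s14-1->s2

Run two small machines in parallel and take their product. One (4 states) tracks the count of `1`s modulo 4; the other (15 states) tracks the last 3 symbols read. Each combined state is a pair, one component from each; accept when both components accept. After merging equivalent states the machine shrinks.
With 15 states:
          0    1  
>  s0     s1   s2 
   s1     s3   s2 
   s2     s2   s4 
   s3     s5   s2 
   s4     s6   s7 
 * s5     s5   s2 
   s6     s6   s8 
   s7     s9   s0 
   s8     s9  s10 
   s9    s11  s12 
 * s10    s1   s2 
   s11   s11  s13 
   s12   s14   s2 
 * s13   s14   s2 
 * s14    s3   s2 
(> = start, * = accepting)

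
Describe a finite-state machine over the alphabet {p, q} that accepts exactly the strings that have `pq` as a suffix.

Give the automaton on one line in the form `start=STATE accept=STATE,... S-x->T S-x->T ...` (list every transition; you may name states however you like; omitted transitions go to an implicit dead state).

start=s0 accept=s2 s0-p->s1 s0-q->s0 s1-p->s1 s1-q->s2 s2-p->s1 s2-q->s0

Remember how much of `pq` the current input suffix matches. State s0 means no match yet; s1 means the last symbol is `p`; s2 means the last 2 symbols are `pq`. Only s2 accepts. On a mismatch, fall back to the longest proper suffix that is still a prefix of `pq`.
3 states suffice.
        p   q  
>  s0   s1  s0 
   s1   s1  s2 
 * s2   s1  s0 
(> = start, * = accepting)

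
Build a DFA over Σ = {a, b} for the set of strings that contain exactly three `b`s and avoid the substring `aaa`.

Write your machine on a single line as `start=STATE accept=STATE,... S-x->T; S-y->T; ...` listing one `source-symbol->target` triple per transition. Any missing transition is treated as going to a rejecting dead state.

Run two small machines in parallel and take their product. One (5 states) tracks the count of `b`s, saturating at 4; the other (4 states) tracks partial matches of the forbidden pattern `aaa`. Each combined state is a pair, one component from each; accept when both components accept.
A 20-state machine:
          a    b  
>  S0     S1   S2 
   S1     S3   S2 
   S2     S4   S5 
   S3     S6   S2 
   S4     S7   S5 
   S5     S8   S9 
   S6     S6  S10 
   S7    S10   S5 
   S8    S11   S9 
 * S9    S12  S13 
   S10   S10  S14 
   S11   S14   S9 
 * S12   S15  S13 
   S13   S16  S13 
   S14   S14  S17 
 * S15   S17  S13 
   S16   S18  S13 
   S17   S17  S19 
   S18   S19  S13 
   S19   S19  S19 
(> = start, * = accepting)

start=S0; accept=S9,S12,S15; S0-a->S1; S0-b->S2; S1-a->S3; S1-b->S2; S2-a->S4; S2-b->S5; S3-a->S6; S3-b->S2; S4-a->S7; S4-b->S5; S5-a->S8; S5-b->S9; S6-a->S6; S6-b->S10; S7-a->S10; S7-b->S5; S8-a->S11; S8-b->S9; S9-a->S12; S9-b->S13; S10-a->S10; S10-b->S14; S11-a->S14; S11-b->S9; S12-a->S15; S12-b->S13; S13-a->S16; S13-b->S13; S14-a->S14; S14-b->S17; S15-a->S17; S15-b->S13; S16-a->S18; S16-b->S13; S17-a->S17; S17-b->S19; S18-a->S19; S18-b->S13; S19-a->S19; S19-b->S19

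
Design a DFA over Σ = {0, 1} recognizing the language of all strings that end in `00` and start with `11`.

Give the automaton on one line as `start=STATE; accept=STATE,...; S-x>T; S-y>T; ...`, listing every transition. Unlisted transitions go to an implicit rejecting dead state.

start=S0; accept=S7; S0-0>S1; S0-1>S2; S1-0>S3; S1-1>S4; S2-0>S1; S2-1>S5; S3-0>S3; S3-1>S4; S4-0>S1; S4-1>S4; S5-0>S6; S5-1>S5; S6-0>S7; S6-1>S5; S7-0>S7; S7-1>S5

Handle the two conditions separately and then intersect. The first has 3 states tracking how much of the suffix `00` has currently been matched; the second has 4 states tracking whether the input so far still matches the prefix `11`. A product state is a pair (one from each), accepting exactly when both do.
8 states suffice.
        0   1  
>  S0   S1  S2 
   S1   S3  S4 
   S2   S1  S5 
   S3   S3  S4 
   S4   S1  S4 
   S5   S6  S5 
   S6   S7  S5 
 * S7   S7  S5 
(> = start, * = accepting)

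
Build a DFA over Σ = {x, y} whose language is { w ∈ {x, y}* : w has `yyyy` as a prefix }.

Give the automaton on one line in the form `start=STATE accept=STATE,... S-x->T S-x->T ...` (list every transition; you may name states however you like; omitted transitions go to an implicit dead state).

Walk along `yyyy` while the input agrees: from q0 take `y` to q1, and so on. Any deviation drops to the rejecting sink q5. Once q4 is reached the prefix is confirmed and every continuation is accepted.
A 6-state machine:
        x   y  
>  q0   q5  q1 
   q1   q5  q2 
   q2   q5  q3 
   q3   q5  q4 
 * q4   q4  q4 
   q5   q5  q5 
(> = start, * = accepting)

start=q0 accept=q4 q0-x->q5 q0-y->q1 q1-x->q5 q1-y->q2 q2-x->q5 q2-y->q3 q3-x->q5 q3-y->q4 q4-x->q4 q4-y->q4 q5-x->q5 q5-y->q5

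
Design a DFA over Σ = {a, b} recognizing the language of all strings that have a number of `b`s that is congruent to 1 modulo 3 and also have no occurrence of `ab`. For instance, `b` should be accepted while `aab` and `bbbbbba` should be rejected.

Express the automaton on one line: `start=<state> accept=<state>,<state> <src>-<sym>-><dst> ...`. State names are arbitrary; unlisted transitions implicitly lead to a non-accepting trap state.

Handle the two conditions separately and then intersect. The first has 3 states tracking the count of `b`s modulo 3; the second has 3 states tracking partial matches of the forbidden pattern `ab`. A product state is a pair (one from each), accepting exactly when both do. Minimizing collapses redundant product states.
5 states suffice.
        a   b  
>  q0   q1  q2 
   q1   q1  q1 
 * q2   q3  q4 
 * q3   q3  q1 
   q4   q1  q0 
(> = start, * = accepting)

start=q0 accept=q2,q3 q0-a->q1 q0-b->q2 q1-a->q1 q1-b->q1 q2-a->q3 q2-b->q4 q3-a->q3 q3-b->q1 q4-a->q1 q4-b->q0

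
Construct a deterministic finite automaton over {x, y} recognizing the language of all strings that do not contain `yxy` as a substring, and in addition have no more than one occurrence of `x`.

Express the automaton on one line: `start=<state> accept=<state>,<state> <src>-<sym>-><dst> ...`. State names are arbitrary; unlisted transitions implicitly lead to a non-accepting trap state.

Run two small machines in parallel and take their product. One (4 states) tracks partial matches of the forbidden pattern `yxy`; the other (3 states) tracks the count of `x`s, saturating at 2. Each combined state is a pair, one component from each; accept when both components accept. After merging equivalent states the machine shrinks.
        x   y  
>* s0   s1  s2 
 * s1   s3  s1 
 * s2   s4  s2 
   s3   s3  s3 
 * s4   s3  s3 
(> = start, * = accepting)

start=s0 accept=s0,s1,s2,s4 s0-x->s1 s0-y->s2 s1-x->s3 s1-y->s1 s2-x->s4 s2-y->s2 s3-x->s3 s3-y->s3 s4-x->s3 s4-y->s3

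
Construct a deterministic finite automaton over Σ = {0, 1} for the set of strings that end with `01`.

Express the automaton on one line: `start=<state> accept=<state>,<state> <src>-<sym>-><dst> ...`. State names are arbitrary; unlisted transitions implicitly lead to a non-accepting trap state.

Remember how much of `01` the current input suffix matches. State A means no match yet; B means the last symbol is `0`; C means the last 2 symbols are `01`. Only C accepts. On a mismatch, fall back to the longest proper suffix that is still a prefix of `01`.
       0  1 
>  A   B  A 
   B   B  C 
 * C   B  A 
(> = start, * = accepting)

start=A accept=C A-0->B A-1->A B-0->B B-1->C C-0->B C-1->A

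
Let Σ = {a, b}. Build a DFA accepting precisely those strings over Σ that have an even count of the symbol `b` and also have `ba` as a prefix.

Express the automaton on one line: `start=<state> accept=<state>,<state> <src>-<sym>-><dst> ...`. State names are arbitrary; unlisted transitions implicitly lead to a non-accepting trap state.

Handle the two conditions separately and then intersect. The first has 2 states tracking the count of `b`s modulo 2; the second has 4 states tracking whether the input so far still matches the prefix `ba`. A product state is a pair (one from each), accepting exactly when both do. Minimizing collapses redundant product states.
A 5-state machine:
        a   b  
>  S0   S1  S2 
   S1   S1  S1 
   S2   S3  S1 
   S3   S3  S4 
 * S4   S4  S3 
(> = start, * = accepting)

start=S0 accept=S4 S0-a->S1 S0-b->S2 S1-a->S1 S1-b->S1 S2-a->S3 S2-b->S1 S3-a->S3 S3-b->S4 S4-a->S4 S4-b->S3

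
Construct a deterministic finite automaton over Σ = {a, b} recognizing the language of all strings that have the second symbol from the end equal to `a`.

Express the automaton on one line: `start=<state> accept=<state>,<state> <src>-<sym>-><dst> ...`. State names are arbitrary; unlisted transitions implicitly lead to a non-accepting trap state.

start=s0 accept=s3,s4 s0-a->s1 s0-b->s2 s1-a->s3 s1-b->s4 s2-a->s5 s2-b->s6 s3-a->s3 s3-b->s4 s4-a->s5 s4-b->s6 s5-a->s3 s5-b->s4 s6-a->s5 s6-b->s6

Because acceptance depends on a position counted from the end, the machine has to buffer the most recent 2 symbols. Make each state the string of the last up-to-2 symbols read; on input `x` shift the window left and append `x`. Accept when the buffered window has length 2 and begins with `a`.
        a   b  
>  s0   s1  s2 
   s1   s3  s4 
   s2   s5  s6 
 * s3   s3  s4 
 * s4   s5  s6 
   s5   s3  s4 
   s6   s5  s6 
(> = start, * = accepting)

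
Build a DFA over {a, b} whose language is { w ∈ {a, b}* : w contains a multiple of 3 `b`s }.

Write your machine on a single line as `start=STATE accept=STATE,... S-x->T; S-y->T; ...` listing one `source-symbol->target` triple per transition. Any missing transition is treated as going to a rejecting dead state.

start=s0; accept=s0; s0-a->s0; s0-b->s1; s1-a->s1; s1-b->s2; s2-a->s2; s2-b->s0

Keep the running count of `b`s modulo 3: each `b` advances along the cycle s0 → s1 → s2 → s0 while other symbols loop. Accept at s0.
        a   b  
>* s0   s0  s1 
   s1   s1  s2 
   s2   s2  s0 
(> = start, * = accepting)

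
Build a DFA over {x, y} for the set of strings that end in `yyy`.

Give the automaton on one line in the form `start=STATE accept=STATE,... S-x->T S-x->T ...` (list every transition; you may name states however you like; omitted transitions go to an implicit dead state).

start=S0 accept=S3 S0-x->S0 S0-y->S1 S1-x->S0 S1-y->S2 S2-x->S0 S2-y->S3 S3-x->S0 S3-y->S3

Let each state record the length of the longest suffix of the input read so far that is also a prefix of `yyy`. S1 means the last symbol is `y`; S2 means the last 2 symbols are `yy`; S3 means the last 3 symbols are `yyy`. Accept only at S3, where the string currently ends in `yyy`.
        x   y  
>  S0   S0  S1 
   S1   S0  S2 
   S2   S0  S3 
 * S3   S0  S3 
(> = start, * = accepting)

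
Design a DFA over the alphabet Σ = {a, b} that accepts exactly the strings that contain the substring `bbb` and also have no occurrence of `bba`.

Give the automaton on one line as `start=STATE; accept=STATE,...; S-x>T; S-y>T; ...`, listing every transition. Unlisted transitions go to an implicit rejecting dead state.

start=q0; accept=q4; q0-a>q0; q0-b>q1; q1-a>q0; q1-b>q2; q2-a>q3; q2-b>q4; q3-a>q3; q3-b>q3; q4-a>q3; q4-b>q4

Build one automaton per condition and run them in lockstep. The first has 4 states tracking whether and how much of `bbb` has been seen; the second has 4 states tracking partial matches of the forbidden pattern `bba`. A product state is a pair (one from each), accepting exactly when both do. After merging equivalent states the machine shrinks.
        a   b  
>  q0   q0  q1 
   q1   q0  q2 
   q2   q3  q4 
   q3   q3  q3 
 * q4   q3  q4 
(> = start, * = accepting)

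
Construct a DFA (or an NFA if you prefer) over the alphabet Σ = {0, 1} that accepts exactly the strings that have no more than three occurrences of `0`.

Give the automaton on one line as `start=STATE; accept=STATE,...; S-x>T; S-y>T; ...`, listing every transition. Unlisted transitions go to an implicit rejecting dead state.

start=q0; accept=q0,q1,q2,q3; q0-0>q1; q0-1>q0; q1-0>q2; q1-1>q1; q2-0>q3; q2-1>q2; q3-0>q4; q3-1>q3; q4-0>q4; q4-1>q4

Count `0`s, saturating at 4: states q0 through q3 mean 0 through 3 `0`s seen; q4 means more than 3. Each `0` increments (capped at q4); other symbols loop. Accept from {q0, q1, q2, q3}.
With 5 states:
        0   1  
>* q0   q1  q0 
 * q1   q2  q1 
 * q2   q3  q2 
 * q3   q4  q3 
   q4   q4  q4 
(> = start, * = accepting)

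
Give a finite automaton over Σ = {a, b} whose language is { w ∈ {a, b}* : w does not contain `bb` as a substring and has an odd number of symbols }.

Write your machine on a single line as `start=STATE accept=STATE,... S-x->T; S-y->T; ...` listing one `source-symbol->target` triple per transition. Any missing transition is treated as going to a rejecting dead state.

Run two small machines in parallel and take their product. The first has 3 states tracking partial matches of the forbidden pattern `bb`; the second has 2 states tracking the input length modulo 2. A product state is a pair (one from each), accepting exactly when both do. Equivalent product states are then merged.
A 5-state machine:
        a   b  
>  q0   q1  q2 
 * q1   q0  q3 
 * q2   q0  q4 
   q3   q1  q4 
   q4   q4  q4 
(> = start, * = accepting)

start=q0; accept=q1,q2; q0-a->q1; q0-b->q2; q1-a->q0; q1-b->q3; q2-a->q0; q2-b->q4; q3-a->q1; q3-b->q4; q4-a->q4; q4-b->q4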